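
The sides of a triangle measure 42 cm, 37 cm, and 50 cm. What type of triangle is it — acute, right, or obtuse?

Compare the square of the longest side to the sum of squares of the other two: 37² + 42² = 3133 > 2500 = 50².

acute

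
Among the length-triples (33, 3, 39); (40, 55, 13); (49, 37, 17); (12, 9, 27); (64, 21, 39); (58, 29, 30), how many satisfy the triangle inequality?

2

(3,33,39): 3+33 ≤ 39 → not valid
(13,40,55): 13+40 ≤ 55 → not valid
(17,37,49): 17+37 > 49 → valid
(9,12,27): 9+12 ≤ 27 → not valid
(21,39,64): 21+39 ≤ 64 → not valid
(29,30,58): 29+30 > 58 → valid
2 of the 6 triples form a triangle.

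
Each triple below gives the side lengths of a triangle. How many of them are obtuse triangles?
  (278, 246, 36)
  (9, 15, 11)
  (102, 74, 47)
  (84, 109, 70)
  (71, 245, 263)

(278,246,36): 36²+246² = 61812 < 77284 = 278² → obtuse
(9,15,11): 9²+11² = 202 < 225 = 15² → obtuse
(102,74,47): 47²+74² = 7685 < 10404 = 102² → obtuse
(84,109,70): 70²+84² = 11956 > 11881 = 109² → acute
(71,245,263): 71²+245² = 65066 < 69169 = 263² → obtuse
4 of the 5 are obtuse.

4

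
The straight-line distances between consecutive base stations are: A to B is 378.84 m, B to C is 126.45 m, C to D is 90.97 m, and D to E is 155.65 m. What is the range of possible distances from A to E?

The maximum is all hops collinear in one direction: 378.84 + 126.45 + 90.97 + 155.65 = 751.91.
The longest hop is 378.84; the others sum to 373.07. Folding the others back against it leaves at least 378.84 − 373.07 = 5.77.

5.77 ≤ AE ≤ 751.91 m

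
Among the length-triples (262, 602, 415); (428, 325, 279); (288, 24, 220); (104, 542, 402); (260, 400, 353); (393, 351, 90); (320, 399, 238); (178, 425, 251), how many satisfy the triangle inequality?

6

(262,415,602): 262+415 > 602 → valid
(279,325,428): 279+325 > 428 → valid
(24,220,288): 24+220 ≤ 288 → not valid
(104,402,542): 104+402 ≤ 542 → not valid
(260,353,400): 260+353 > 400 → valid
(90,351,393): 90+351 > 393 → valid
(238,320,399): 238+320 > 399 → valid
(178,251,425): 178+251 > 425 → valid
6 of the 8 triples form a triangle.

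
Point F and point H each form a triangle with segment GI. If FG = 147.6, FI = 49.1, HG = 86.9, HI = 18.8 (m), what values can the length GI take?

98.5 < GI < 105.7

From triangle FGI: |147.6 − 49.1| < GI < 147.6 + 49.1, i.e. 98.5 < GI < 196.7.
From triangle HGI: 68.1 < GI < 105.7.
Both must hold, so GI lies in the intersection.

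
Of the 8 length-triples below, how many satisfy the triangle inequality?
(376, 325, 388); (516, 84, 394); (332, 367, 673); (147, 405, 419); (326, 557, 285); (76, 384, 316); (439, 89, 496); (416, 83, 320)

6

(325,376,388): 325+376 > 388 → valid
(84,394,516): 84+394 ≤ 516 → not valid
(332,367,673): 332+367 > 673 → valid
(147,405,419): 147+405 > 419 → valid
(285,326,557): 285+326 > 557 → valid
(76,316,384): 76+316 > 384 → valid
(89,439,496): 89+439 > 496 → valid
(83,320,416): 83+320 ≤ 416 → not valid
6 of the 8 triples form a triangle.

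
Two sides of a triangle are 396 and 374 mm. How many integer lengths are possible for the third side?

747

The third side lies in the open interval (22, 770).
Integers from 23 to 769 inclusive: 769 − 23 + 1 = 747.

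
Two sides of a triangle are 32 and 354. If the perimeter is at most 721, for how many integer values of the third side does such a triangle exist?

Triangle inequality: 322 < x < 386. Perimeter ≤ 721 gives x ≤ 721 − 32 − 354 = 335.
So 322 < x ≤ 335; integers 323 through 335: 13 values.

13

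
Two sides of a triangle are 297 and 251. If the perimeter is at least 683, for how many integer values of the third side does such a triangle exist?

Triangle inequality: 46 < x < 548. Perimeter ≥ 683 gives x ≥ 683 − 297 − 251 = 135.
So 135 ≤ x < 548; integers 135 through 547: 413 values.

413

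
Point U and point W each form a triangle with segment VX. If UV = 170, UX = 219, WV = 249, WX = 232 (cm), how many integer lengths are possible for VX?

339

From triangle UVX: 49 < VX < 389.
From triangle WVX: 17 < VX < 481.
Intersection: 49 < VX < 389, so integers 50 through 388: 339 values.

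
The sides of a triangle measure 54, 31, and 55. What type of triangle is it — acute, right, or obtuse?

acute

Compare the square of the longest side to the sum of squares of the other two: 31² + 54² = 3877 > 3025 = 55².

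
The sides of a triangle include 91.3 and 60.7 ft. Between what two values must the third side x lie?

By the triangle inequality, x must be less than 91.3 + 60.7 = 152.0 and greater than |91.3 − 60.7| = 30.6.

30.6 < x < 152.0 (ft)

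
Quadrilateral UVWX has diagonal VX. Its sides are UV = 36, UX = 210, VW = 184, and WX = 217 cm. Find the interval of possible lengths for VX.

From triangle UVX: |36 − 210| < VX < 36 + 210, i.e. 174 < VX < 246.
From triangle WVX: 33 < VX < 401.
Both must hold, so VX lies in the intersection.

174 < VX < 246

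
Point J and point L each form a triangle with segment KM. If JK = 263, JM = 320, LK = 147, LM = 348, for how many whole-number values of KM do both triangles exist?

From triangle JKM: 57 < KM < 583.
From triangle LKM: 201 < KM < 495.
Intersection: 201 < KM < 495, so integers 202 through 494: 293 values.

293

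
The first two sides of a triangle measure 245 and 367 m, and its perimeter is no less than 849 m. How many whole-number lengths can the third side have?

Triangle inequality: 122 < x < 612. Perimeter ≥ 849 gives x ≥ 849 − 245 − 367 = 237.
So 237 ≤ x < 612; integers 237 through 611: 375 values.

375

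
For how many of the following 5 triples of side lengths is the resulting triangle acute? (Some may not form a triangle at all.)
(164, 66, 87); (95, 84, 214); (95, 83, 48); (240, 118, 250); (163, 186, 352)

2

(164,66,87): 66+87 ≤ 164, not a triangle
(95,84,214): 84+95 ≤ 214, not a triangle
(95,83,48): 48²+83² = 9193 > 9025 = 95² → acute
(240,118,250): 118²+240² = 71524 > 62500 = 250² → acute
(163,186,352): 163+186 ≤ 352, not a triangle
2 of the 5 are acute.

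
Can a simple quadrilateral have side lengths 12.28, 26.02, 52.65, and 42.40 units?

Yes

A quadrilateral exists iff every side is shorter than the sum of the others — equivalently, the longest side is less than the sum of the rest.
Longest side 52.65 < 80.70 (sum of the remaining 3), so yes.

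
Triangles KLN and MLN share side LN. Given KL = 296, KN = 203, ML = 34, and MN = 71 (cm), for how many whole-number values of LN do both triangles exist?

From triangle KLN: 93 < LN < 499.
From triangle MLN: 37 < LN < 105.
Intersection: 93 < LN < 105, so integers 94 through 104: 11 values.

11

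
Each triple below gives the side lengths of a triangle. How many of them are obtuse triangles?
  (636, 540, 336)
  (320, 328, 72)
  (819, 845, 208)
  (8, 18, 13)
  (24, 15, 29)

(636,540,336): 336²+540² = 404496 = 636² → right
(320,328,72): 72²+320² = 107584 = 328² → right
(819,845,208): 208²+819² = 714025 = 845² → right
(8,18,13): 8²+13² = 233 < 324 = 18² → obtuse
(24,15,29): 15²+24² = 801 < 841 = 29² → obtuse
2 of the 5 are obtuse.

2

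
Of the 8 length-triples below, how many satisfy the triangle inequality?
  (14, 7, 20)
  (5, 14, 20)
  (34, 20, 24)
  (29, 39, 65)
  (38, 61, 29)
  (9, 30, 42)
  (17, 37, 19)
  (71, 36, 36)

(7,14,20): 7+14 > 20 → valid
(5,14,20): 5+14 ≤ 20 → not valid
(20,24,34): 20+24 > 34 → valid
(29,39,65): 29+39 > 65 → valid
(29,38,61): 29+38 > 61 → valid
(9,30,42): 9+30 ≤ 42 → not valid
(17,19,37): 17+19 ≤ 37 → not valid
(36,36,71): 36+36 > 71 → valid
5 of the 8 triples form a triangle.

5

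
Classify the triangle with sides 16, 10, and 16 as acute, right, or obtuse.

acute

Compare the square of the longest side to the sum of squares of the other two: 10² + 16² = 356 > 256 = 16².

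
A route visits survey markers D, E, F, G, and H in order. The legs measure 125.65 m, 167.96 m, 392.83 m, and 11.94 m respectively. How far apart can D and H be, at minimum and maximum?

87.28 ≤ DH ≤ 698.38 m

The maximum is all hops collinear in one direction: 125.65 + 167.96 + 392.83 + 11.94 = 698.38.
The longest hop is 392.83; the others sum to 305.55. Folding the others back against it leaves at least 392.83 − 305.55 = 87.28.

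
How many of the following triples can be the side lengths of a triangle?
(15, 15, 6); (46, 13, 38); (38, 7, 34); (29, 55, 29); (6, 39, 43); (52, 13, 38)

5

(6,15,15): 6+15 > 15 → valid
(13,38,46): 13+38 > 46 → valid
(7,34,38): 7+34 > 38 → valid
(29,29,55): 29+29 > 55 → valid
(6,39,43): 6+39 > 43 → valid
(13,38,52): 13+38 ≤ 52 → not valid
5 of the 6 triples form a triangle.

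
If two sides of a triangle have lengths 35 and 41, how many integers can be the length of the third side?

69

The third side lies in the open interval (6, 76).
Integers from 7 to 75 inclusive: 75 − 7 + 1 = 69.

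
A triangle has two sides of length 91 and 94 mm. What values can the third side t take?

3 < t < 185

By the triangle inequality, t must be less than 91 + 94 = 185 and greater than |91 − 94| = 3.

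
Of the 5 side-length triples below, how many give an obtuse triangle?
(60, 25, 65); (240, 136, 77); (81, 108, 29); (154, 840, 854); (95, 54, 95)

1

(60,25,65): 25²+60² = 4225 = 65² → right
(240,136,77): 77+136 ≤ 240, not a triangle
(81,108,29): 29²+81² = 7402 < 11664 = 108² → obtuse
(154,840,854): 154²+840² = 729316 = 854² → right
(95,54,95): 54²+95² = 11941 > 9025 = 95² → acute
1 of the 5 is obtuse.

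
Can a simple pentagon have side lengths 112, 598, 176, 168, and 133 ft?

For a pentagon, each side must be shorter than the sum of the others.
Here the longest side is 598, but the remaining 4 sides sum to only 589.

No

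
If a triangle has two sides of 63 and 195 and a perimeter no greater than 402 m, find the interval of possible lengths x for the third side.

132 < x ≤ 144

Triangle inequality alone gives 132 < x < 258.
The perimeter condition gives x ≤ 402 − 63 − 195 = 144.
Intersecting the two: 132 < x ≤ 144.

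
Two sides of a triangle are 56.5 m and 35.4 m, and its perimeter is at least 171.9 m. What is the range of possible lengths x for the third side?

Triangle inequality alone gives 21.1 < x < 91.9.
The perimeter condition gives x ≥ 171.9 − 56.5 − 35.4 = 80.0.
Intersecting the two: 80.0 ≤ x < 91.9.

80.0 ≤ x < 91.9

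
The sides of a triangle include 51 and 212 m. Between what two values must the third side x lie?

161 < x < 263 (m)

By the triangle inequality, x must be less than 51 + 212 = 263 and greater than |51 − 212| = 161.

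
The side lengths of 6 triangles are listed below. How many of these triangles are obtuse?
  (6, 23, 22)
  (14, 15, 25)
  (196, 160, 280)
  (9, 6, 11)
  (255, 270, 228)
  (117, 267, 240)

(6,23,22): 6²+22² = 520 < 529 = 23² → obtuse
(14,15,25): 14²+15² = 421 < 625 = 25² → obtuse
(196,160,280): 160²+196² = 64016 < 78400 = 280² → obtuse
(9,6,11): 6²+9² = 117 < 121 = 11² → obtuse
(255,270,228): 228²+255² = 117009 > 72900 = 270² → acute
(117,267,240): 117²+240² = 71289 = 267² → right
4 of the 6 are obtuse.

4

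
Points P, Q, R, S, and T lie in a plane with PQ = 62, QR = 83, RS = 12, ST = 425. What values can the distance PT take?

268 ≤ PT ≤ 582

The maximum is all hops collinear in one direction: 62 + 83 + 12 + 425 = 582.
The longest hop is 425; the others sum to 157. Folding the others back against it leaves at least 425 − 157 = 268.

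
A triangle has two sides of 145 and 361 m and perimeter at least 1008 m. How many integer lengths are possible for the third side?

Triangle inequality: 216 < x < 506. Perimeter ≥ 1008 gives x ≥ 1008 − 145 − 361 = 502.
So 502 ≤ x < 506; integers 502 through 505: 4 values.

4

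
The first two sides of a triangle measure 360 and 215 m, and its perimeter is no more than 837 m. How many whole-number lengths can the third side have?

Triangle inequality: 145 < x < 575. Perimeter ≤ 837 gives x ≤ 837 − 360 − 215 = 262.
So 145 < x ≤ 262; integers 146 through 262: 117 values.

117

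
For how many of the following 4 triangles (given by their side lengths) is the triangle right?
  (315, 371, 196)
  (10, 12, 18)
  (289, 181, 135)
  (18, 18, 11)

1

(315,371,196): 196²+315² = 137641 = 371² → right
(10,12,18): 10²+12² = 244 < 324 = 18² → obtuse
(289,181,135): 135²+181² = 50986 < 83521 = 289² → obtuse
(18,18,11): 11²+18² = 445 > 324 = 18² → acute
1 of the 4 is right.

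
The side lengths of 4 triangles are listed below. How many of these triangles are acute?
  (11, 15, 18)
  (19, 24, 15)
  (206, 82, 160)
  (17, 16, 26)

2

(11,15,18): 11²+15² = 346 > 324 = 18² → acute
(19,24,15): 15²+19² = 586 > 576 = 24² → acute
(206,82,160): 82²+160² = 32324 < 42436 = 206² → obtuse
(17,16,26): 16²+17² = 545 < 676 = 26² → obtuse
2 of the 4 are acute.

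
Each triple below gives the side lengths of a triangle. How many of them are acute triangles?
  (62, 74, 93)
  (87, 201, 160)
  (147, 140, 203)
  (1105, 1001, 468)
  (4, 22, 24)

(62,74,93): 62²+74² = 9320 > 8649 = 93² → acute
(87,201,160): 87²+160² = 33169 < 40401 = 201² → obtuse
(147,140,203): 140²+147² = 41209 = 203² → right
(1105,1001,468): 468²+1001² = 1221025 = 1105² → right
(4,22,24): 4²+22² = 500 < 576 = 24² → obtuse
1 of the 5 is acute.

1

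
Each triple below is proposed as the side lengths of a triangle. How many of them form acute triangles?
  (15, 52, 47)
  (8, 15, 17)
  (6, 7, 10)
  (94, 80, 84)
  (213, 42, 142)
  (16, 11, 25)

1

(15,52,47): 15²+47² = 2434 < 2704 = 52² → obtuse
(8,15,17): 8²+15² = 289 = 17² → right
(6,7,10): 6²+7² = 85 < 100 = 10² → obtuse
(94,80,84): 80²+84² = 13456 > 8836 = 94² → acute
(213,42,142): 42+142 ≤ 213, not a triangle
(16,11,25): 11²+16² = 377 < 625 = 25² → obtuse
1 of the 6 is acute.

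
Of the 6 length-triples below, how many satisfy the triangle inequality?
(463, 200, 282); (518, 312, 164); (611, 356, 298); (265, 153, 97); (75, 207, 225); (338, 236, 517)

4

(200,282,463): 200+282 > 463 → valid
(164,312,518): 164+312 ≤ 518 → not valid
(298,356,611): 298+356 > 611 → valid
(97,153,265): 97+153 ≤ 265 → not valid
(75,207,225): 75+207 > 225 → valid
(236,338,517): 236+338 > 517 → valid
4 of the 6 triples form a triangle.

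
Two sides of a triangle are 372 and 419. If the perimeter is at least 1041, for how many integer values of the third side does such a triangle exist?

Triangle inequality: 47 < x < 791. Perimeter ≥ 1041 gives x ≥ 1041 − 372 − 419 = 250.
So 250 ≤ x < 791; integers 250 through 790: 541 values.

541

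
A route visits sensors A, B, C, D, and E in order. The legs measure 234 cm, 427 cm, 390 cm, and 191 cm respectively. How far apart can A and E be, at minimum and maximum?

The maximum is all hops collinear in one direction: 234 + 427 + 390 + 191 = 1242.
The longest hop is 427; the others sum to 815. Since 427 ≤ 815, the path can fold back on itself completely, so the minimum distance is 0.

0 ≤ AE ≤ 1242 cm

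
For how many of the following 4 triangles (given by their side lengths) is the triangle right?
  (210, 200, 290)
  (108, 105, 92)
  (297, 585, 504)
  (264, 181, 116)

2

(210,200,290): 200²+210² = 84100 = 290² → right
(108,105,92): 92²+105² = 19489 > 11664 = 108² → acute
(297,585,504): 297²+504² = 342225 = 585² → right
(264,181,116): 116²+181² = 46217 < 69696 = 264² → obtuse
2 of the 4 are right.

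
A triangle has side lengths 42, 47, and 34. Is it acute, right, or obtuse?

acute

Compare the square of the longest side to the sum of squares of the other two: 34² + 42² = 2920 > 2209 = 47².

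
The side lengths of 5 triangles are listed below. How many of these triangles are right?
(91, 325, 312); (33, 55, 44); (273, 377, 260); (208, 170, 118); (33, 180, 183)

4

(91,325,312): 91²+312² = 105625 = 325² → right
(33,55,44): 33²+44² = 3025 = 55² → right
(273,377,260): 260²+273² = 142129 = 377² → right
(208,170,118): 118²+170² = 42824 < 43264 = 208² → obtuse
(33,180,183): 33²+180² = 33489 = 183² → right
4 of the 5 are right.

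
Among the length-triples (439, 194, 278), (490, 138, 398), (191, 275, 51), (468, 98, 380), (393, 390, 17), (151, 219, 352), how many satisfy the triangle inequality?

5

(194,278,439): 194+278 > 439 → valid
(138,398,490): 138+398 > 490 → valid
(51,191,275): 51+191 ≤ 275 → not valid
(98,380,468): 98+380 > 468 → valid
(17,390,393): 17+390 > 393 → valid
(151,219,352): 151+219 > 352 → valid
5 of the 6 triples form a triangle.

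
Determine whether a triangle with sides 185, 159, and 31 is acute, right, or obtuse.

Compare the square of the longest side to the sum of squares of the other two: 31² + 159² = 26242 < 34225 = 185².

obtuse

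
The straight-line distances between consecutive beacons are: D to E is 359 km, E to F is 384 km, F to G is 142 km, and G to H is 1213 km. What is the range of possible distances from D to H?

The maximum is all hops collinear in one direction: 359 + 384 + 142 + 1213 = 2098.
The longest hop is 1213; the others sum to 885. Folding the others back against it leaves at least 1213 − 885 = 328.

328 ≤ DH ≤ 2098 km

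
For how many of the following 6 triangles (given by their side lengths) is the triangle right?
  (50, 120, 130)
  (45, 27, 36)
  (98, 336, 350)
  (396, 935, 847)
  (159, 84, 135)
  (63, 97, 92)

5

(50,120,130): 50²+120² = 16900 = 130² → right
(45,27,36): 27²+36² = 2025 = 45² → right
(98,336,350): 98²+336² = 122500 = 350² → right
(396,935,847): 396²+847² = 874225 = 935² → right
(159,84,135): 84²+135² = 25281 = 159² → right
(63,97,92): 63²+92² = 12433 > 9409 = 97² → acute
5 of the 6 are right.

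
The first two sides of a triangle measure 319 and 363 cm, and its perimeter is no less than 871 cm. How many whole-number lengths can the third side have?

493

Triangle inequality: 44 < x < 682. Perimeter ≥ 871 gives x ≥ 871 − 319 − 363 = 189.
So 189 ≤ x < 682; integers 189 through 681: 493 values.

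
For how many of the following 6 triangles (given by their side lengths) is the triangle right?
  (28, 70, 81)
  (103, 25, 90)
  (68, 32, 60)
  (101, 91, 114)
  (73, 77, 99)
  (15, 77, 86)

(28,70,81): 28²+70² = 5684 < 6561 = 81² → obtuse
(103,25,90): 25²+90² = 8725 < 10609 = 103² → obtuse
(68,32,60): 32²+60² = 4624 = 68² → right
(101,91,114): 91²+101² = 18482 > 12996 = 114² → acute
(73,77,99): 73²+77² = 11258 > 9801 = 99² → acute
(15,77,86): 15²+77² = 6154 < 7396 = 86² → obtuse
1 of the 6 is right.

1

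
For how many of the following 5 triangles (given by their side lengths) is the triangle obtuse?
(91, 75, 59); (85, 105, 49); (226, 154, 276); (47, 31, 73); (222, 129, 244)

3

(91,75,59): 59²+75² = 9106 > 8281 = 91² → acute
(85,105,49): 49²+85² = 9626 < 11025 = 105² → obtuse
(226,154,276): 154²+226² = 74792 < 76176 = 276² → obtuse
(47,31,73): 31²+47² = 3170 < 5329 = 73² → obtuse
(222,129,244): 129²+222² = 65925 > 59536 = 244² → acute
3 of the 5 are obtuse.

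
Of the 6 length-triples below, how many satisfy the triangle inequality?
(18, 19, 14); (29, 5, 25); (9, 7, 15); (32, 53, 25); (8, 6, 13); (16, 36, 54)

(14,18,19): 14+18 > 19 → valid
(5,25,29): 5+25 > 29 → valid
(7,9,15): 7+9 > 15 → valid
(25,32,53): 25+32 > 53 → valid
(6,8,13): 6+8 > 13 → valid
(16,36,54): 16+36 ≤ 54 → not valid
5 of the 6 triples form a triangle.

5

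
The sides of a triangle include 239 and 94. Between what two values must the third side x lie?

By the triangle inequality, x must be less than 239 + 94 = 333 and greater than |239 − 94| = 145.

145 < x < 333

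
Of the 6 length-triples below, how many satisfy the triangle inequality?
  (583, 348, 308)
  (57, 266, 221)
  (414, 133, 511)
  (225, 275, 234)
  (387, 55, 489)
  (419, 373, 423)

5

(308,348,583): 308+348 > 583 → valid
(57,221,266): 57+221 > 266 → valid
(133,414,511): 133+414 > 511 → valid
(225,234,275): 225+234 > 275 → valid
(55,387,489): 55+387 ≤ 489 → not valid
(373,419,423): 373+419 > 423 → valid
5 of the 6 triples form a triangle.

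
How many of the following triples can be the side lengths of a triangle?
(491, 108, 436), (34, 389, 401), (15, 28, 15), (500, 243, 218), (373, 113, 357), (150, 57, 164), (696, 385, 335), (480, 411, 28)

6

(108,436,491): 108+436 > 491 → valid
(34,389,401): 34+389 > 401 → valid
(15,15,28): 15+15 > 28 → valid
(218,243,500): 218+243 ≤ 500 → not valid
(113,357,373): 113+357 > 373 → valid
(57,150,164): 57+150 > 164 → valid
(335,385,696): 335+385 > 696 → valid
(28,411,480): 28+411 ≤ 480 → not valid
6 of the 8 triples form a triangle.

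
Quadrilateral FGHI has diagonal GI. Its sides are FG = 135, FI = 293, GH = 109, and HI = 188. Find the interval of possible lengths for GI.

158 < GI < 297

From triangle FGI: |135 − 293| < GI < 135 + 293, i.e. 158 < GI < 428.
From triangle HGI: 79 < GI < 297.
Both must hold, so GI lies in the intersection.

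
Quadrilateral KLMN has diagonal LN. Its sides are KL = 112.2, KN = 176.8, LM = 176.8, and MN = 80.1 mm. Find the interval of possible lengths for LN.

From triangle KLN: |112.2 − 176.8| < LN < 112.2 + 176.8, i.e. 64.6 < LN < 289.0.
From triangle MLN: 96.7 < LN < 256.9.
Both must hold, so LN lies in the intersection.

96.7 < LN < 256.9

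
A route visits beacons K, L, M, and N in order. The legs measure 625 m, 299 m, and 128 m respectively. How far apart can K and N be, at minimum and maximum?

The maximum is all hops collinear in one direction: 625 + 299 + 128 = 1052.
The longest hop is 625; the others sum to 427. Folding the others back against it leaves at least 625 − 427 = 198.

198 ≤ KN ≤ 1052 m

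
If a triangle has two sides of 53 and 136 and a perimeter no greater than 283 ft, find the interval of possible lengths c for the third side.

Triangle inequality alone gives 83 < c < 189.
The perimeter condition gives c ≤ 283 − 53 − 136 = 94.
Intersecting the two: 83 < c ≤ 94.

83 < c ≤ 94 ft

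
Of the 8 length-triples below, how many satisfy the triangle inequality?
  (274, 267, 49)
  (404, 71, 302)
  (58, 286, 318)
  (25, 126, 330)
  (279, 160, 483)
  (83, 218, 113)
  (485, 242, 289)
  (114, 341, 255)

4

(49,267,274): 49+267 > 274 → valid
(71,302,404): 71+302 ≤ 404 → not valid
(58,286,318): 58+286 > 318 → valid
(25,126,330): 25+126 ≤ 330 → not valid
(160,279,483): 160+279 ≤ 483 → not valid
(83,113,218): 83+113 ≤ 218 → not valid
(242,289,485): 242+289 > 485 → valid
(114,255,341): 114+255 > 341 → valid
4 of the 8 triples form a triangle.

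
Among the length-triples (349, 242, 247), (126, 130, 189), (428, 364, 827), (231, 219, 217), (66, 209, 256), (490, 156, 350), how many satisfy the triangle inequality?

(242,247,349): 242+247 > 349 → valid
(126,130,189): 126+130 > 189 → valid
(364,428,827): 364+428 ≤ 827 → not valid
(217,219,231): 217+219 > 231 → valid
(66,209,256): 66+209 > 256 → valid
(156,350,490): 156+350 > 490 → valid
5 of the 6 triples form a triangle.

5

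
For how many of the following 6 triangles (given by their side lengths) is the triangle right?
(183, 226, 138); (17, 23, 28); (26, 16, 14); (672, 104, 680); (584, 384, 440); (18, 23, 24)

(183,226,138): 138²+183² = 52533 > 51076 = 226² → acute
(17,23,28): 17²+23² = 818 > 784 = 28² → acute
(26,16,14): 14²+16² = 452 < 676 = 26² → obtuse
(672,104,680): 104²+672² = 462400 = 680² → right
(584,384,440): 384²+440² = 341056 = 584² → right
(18,23,24): 18²+23² = 853 > 576 = 24² → acute
2 of the 6 are right.

2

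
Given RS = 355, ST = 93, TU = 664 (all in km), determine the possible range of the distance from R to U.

The maximum is all hops collinear in one direction: 355 + 93 + 664 = 1112.
The longest hop is 664; the others sum to 448. Folding the others back against it leaves at least 664 − 448 = 216.

216 ≤ RU ≤ 1112 km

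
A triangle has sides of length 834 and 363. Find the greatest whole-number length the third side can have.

1196

The third side must be strictly less than 834 + 363 = 1197.
The largest integer below 1197 is 1196.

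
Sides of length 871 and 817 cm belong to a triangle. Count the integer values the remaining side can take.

1633

The third side lies in the open interval (54, 1688).
Integers from 55 to 1687 inclusive: 1687 − 55 + 1 = 1633.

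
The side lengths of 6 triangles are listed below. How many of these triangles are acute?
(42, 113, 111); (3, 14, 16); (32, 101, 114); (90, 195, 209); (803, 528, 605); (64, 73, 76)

(42,113,111): 42²+111² = 14085 > 12769 = 113² → acute
(3,14,16): 3²+14² = 205 < 256 = 16² → obtuse
(32,101,114): 32²+101² = 11225 < 12996 = 114² → obtuse
(90,195,209): 90²+195² = 46125 > 43681 = 209² → acute
(803,528,605): 528²+605² = 644809 = 803² → right
(64,73,76): 64²+73² = 9425 > 5776 = 76² → acute
3 of the 6 are acute.

3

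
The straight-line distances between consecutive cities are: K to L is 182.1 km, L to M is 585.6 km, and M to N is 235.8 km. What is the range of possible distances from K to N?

167.7 ≤ KN ≤ 1003.5 km

The maximum is all hops collinear in one direction: 182.1 + 585.6 + 235.8 = 1003.5.
The longest hop is 585.6; the others sum to 417.9. Folding the others back against it leaves at least 585.6 − 417.9 = 167.7.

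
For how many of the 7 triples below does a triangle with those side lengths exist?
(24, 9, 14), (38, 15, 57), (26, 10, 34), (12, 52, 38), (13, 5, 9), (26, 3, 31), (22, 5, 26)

(9,14,24): 9+14 ≤ 24 → not valid
(15,38,57): 15+38 ≤ 57 → not valid
(10,26,34): 10+26 > 34 → valid
(12,38,52): 12+38 ≤ 52 → not valid
(5,9,13): 5+9 > 13 → valid
(3,26,31): 3+26 ≤ 31 → not valid
(5,22,26): 5+22 > 26 → valid
3 of the 7 triples form a triangle.

3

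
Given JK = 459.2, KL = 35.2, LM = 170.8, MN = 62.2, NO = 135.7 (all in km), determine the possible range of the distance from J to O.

55.3 ≤ JO ≤ 863.1 km

The maximum is all hops collinear in one direction: 459.2 + 35.2 + 170.8 + 62.2 + 135.7 = 863.1.
The longest hop is 459.2; the others sum to 403.9. Folding the others back against it leaves at least 459.2 − 403.9 = 55.3.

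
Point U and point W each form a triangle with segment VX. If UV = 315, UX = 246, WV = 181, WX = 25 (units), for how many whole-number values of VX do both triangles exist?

From triangle UVX: 69 < VX < 561.
From triangle WVX: 156 < VX < 206.
Intersection: 156 < VX < 206, so integers 157 through 205: 49 values.

49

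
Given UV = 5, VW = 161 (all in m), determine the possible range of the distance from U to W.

By the triangle inequality, |5 − 161| ≤ UW ≤ 5 + 161.

156 ≤ UW ≤ 166 m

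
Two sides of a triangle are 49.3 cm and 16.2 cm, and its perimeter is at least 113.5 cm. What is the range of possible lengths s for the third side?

48.0 ≤ s < 65.5

Triangle inequality alone gives 33.1 < s < 65.5.
The perimeter condition gives s ≥ 113.5 − 49.3 − 16.2 = 48.0.
Intersecting the two: 48.0 ≤ s < 65.5.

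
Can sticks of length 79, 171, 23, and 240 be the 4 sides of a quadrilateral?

Yes

A quadrilateral exists iff every side is shorter than the sum of the others — equivalently, the longest side is less than the sum of the rest.
Longest side 240 < 273 (sum of the remaining 3), so yes.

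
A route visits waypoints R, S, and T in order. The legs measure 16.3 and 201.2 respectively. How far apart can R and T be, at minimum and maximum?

By the triangle inequality, |16.3 − 201.2| ≤ RT ≤ 16.3 + 201.2.

184.9 ≤ RT ≤ 217.5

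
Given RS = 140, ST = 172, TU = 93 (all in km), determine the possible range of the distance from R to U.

The maximum is all hops collinear in one direction: 140 + 172 + 93 = 405.
The longest hop is 172; the others sum to 233. Since 172 ≤ 233, the path can fold back on itself completely, so the minimum distance is 0.

0 ≤ RU ≤ 405 km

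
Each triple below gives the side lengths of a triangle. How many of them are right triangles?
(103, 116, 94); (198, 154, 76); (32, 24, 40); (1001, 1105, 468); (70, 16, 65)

2

(103,116,94): 94²+103² = 19445 > 13456 = 116² → acute
(198,154,76): 76²+154² = 29492 < 39204 = 198² → obtuse
(32,24,40): 24²+32² = 1600 = 40² → right
(1001,1105,468): 468²+1001² = 1221025 = 1105² → right
(70,16,65): 16²+65² = 4481 < 4900 = 70² → obtuse
2 of the 5 are right.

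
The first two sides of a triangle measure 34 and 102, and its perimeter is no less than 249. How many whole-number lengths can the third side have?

23

Triangle inequality: 68 < x < 136. Perimeter ≥ 249 gives x ≥ 249 − 34 − 102 = 113.
So 113 ≤ x < 136; integers 113 through 135: 23 values.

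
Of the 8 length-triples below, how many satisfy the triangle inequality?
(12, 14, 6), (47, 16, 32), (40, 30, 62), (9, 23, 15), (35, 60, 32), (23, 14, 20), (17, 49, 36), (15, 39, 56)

(6,12,14): 6+12 > 14 → valid
(16,32,47): 16+32 > 47 → valid
(30,40,62): 30+40 > 62 → valid
(9,15,23): 9+15 > 23 → valid
(32,35,60): 32+35 > 60 → valid
(14,20,23): 14+20 > 23 → valid
(17,36,49): 17+36 > 49 → valid
(15,39,56): 15+39 ≤ 56 → not valid
7 of the 8 triples form a triangle.

7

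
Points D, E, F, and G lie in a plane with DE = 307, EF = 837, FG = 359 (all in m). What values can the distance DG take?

171 ≤ DG ≤ 1503 m

The maximum is all hops collinear in one direction: 307 + 837 + 359 = 1503.
The longest hop is 837; the others sum to 666. Folding the others back against it leaves at least 837 − 666 = 171.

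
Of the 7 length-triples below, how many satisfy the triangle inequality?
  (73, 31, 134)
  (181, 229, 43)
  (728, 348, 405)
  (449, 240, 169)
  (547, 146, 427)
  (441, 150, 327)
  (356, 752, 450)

(31,73,134): 31+73 ≤ 134 → not valid
(43,181,229): 43+181 ≤ 229 → not valid
(348,405,728): 348+405 > 728 → valid
(169,240,449): 169+240 ≤ 449 → not valid
(146,427,547): 146+427 > 547 → valid
(150,327,441): 150+327 > 441 → valid
(356,450,752): 356+450 > 752 → valid
4 of the 7 triples form a triangle.

4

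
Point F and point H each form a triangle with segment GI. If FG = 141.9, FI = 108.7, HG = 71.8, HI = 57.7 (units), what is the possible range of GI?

33.2 < GI < 129.5

From triangle FGI: |141.9 − 108.7| < GI < 141.9 + 108.7, i.e. 33.2 < GI < 250.6.
From triangle HGI: 14.1 < GI < 129.5.
Both must hold, so GI lies in the intersection.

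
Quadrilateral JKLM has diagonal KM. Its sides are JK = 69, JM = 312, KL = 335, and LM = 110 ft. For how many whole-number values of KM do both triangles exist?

137

From triangle JKM: 243 < KM < 381.
From triangle LKM: 225 < KM < 445.
Intersection: 243 < KM < 381, so integers 244 through 380: 137 values.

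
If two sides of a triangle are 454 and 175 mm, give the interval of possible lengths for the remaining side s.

By the triangle inequality, s must be less than 454 + 175 = 629 and greater than |454 − 175| = 279.

279 < s < 629 (mm)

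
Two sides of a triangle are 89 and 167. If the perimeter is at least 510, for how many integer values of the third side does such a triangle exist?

2

Triangle inequality: 78 < x < 256. Perimeter ≥ 510 gives x ≥ 510 − 89 − 167 = 254.
So 254 ≤ x < 256; integers 254 through 255: 2 values.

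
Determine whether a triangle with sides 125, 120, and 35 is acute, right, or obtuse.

right

Compare the square of the longest side to the sum of squares of the other two: 35² + 120² = 15625 = 125².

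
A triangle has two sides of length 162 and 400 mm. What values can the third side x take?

By the triangle inequality, x must be less than 162 + 400 = 562 and greater than |162 − 400| = 238.

238 < x < 562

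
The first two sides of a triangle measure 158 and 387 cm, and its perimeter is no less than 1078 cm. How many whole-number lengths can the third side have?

12

Triangle inequality: 229 < x < 545. Perimeter ≥ 1078 gives x ≥ 1078 − 158 − 387 = 533.
So 533 ≤ x < 545; integers 533 through 544: 12 values.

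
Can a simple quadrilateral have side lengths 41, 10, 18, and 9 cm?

For a quadrilateral, each side must be shorter than the sum of the others.
Here the longest side is 41, but the remaining 3 sides sum to only 37.

No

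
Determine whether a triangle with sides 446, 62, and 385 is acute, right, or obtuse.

obtuse

Compare the square of the longest side to the sum of squares of the other two: 62² + 385² = 152069 < 198916 = 446².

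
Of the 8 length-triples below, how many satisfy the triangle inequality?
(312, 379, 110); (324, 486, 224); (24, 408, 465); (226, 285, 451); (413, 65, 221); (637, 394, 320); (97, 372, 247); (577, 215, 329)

(110,312,379): 110+312 > 379 → valid
(224,324,486): 224+324 > 486 → valid
(24,408,465): 24+408 ≤ 465 → not valid
(226,285,451): 226+285 > 451 → valid
(65,221,413): 65+221 ≤ 413 → not valid
(320,394,637): 320+394 > 637 → valid
(97,247,372): 97+247 ≤ 372 → not valid
(215,329,577): 215+329 ≤ 577 → not valid
4 of the 8 triples form a triangle.

4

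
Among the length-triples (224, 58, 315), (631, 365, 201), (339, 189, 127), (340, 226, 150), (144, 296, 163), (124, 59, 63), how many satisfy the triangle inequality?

(58,224,315): 58+224 ≤ 315 → not valid
(201,365,631): 201+365 ≤ 631 → not valid
(127,189,339): 127+189 ≤ 339 → not valid
(150,226,340): 150+226 > 340 → valid
(144,163,296): 144+163 > 296 → valid
(59,63,124): 59+63 ≤ 124 → not valid
2 of the 6 triples form a triangle.

2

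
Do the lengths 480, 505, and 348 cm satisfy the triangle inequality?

The longest side is 505, and the other two sum to 828.
Since 828 > 505, the triangle inequality holds.

Yes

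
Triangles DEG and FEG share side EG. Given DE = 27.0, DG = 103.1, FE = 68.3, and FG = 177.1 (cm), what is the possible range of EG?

From triangle DEG: |27.0 − 103.1| < EG < 27.0 + 103.1, i.e. 76.1 < EG < 130.1.
From triangle FEG: 108.8 < EG < 245.4.
Both must hold, so EG lies in the intersection.

108.8 < EG < 130.1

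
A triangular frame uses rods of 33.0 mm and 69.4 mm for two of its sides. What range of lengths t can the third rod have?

36.4 < t < 102.4

By the triangle inequality, t must be less than 33.0 + 69.4 = 102.4 and greater than |33.0 − 69.4| = 36.4.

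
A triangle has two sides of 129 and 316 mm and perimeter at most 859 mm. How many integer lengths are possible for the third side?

Triangle inequality: 187 < x < 445. Perimeter ≤ 859 gives x ≤ 859 − 129 − 316 = 414.
So 187 < x ≤ 414; integers 188 through 414: 227 values.

227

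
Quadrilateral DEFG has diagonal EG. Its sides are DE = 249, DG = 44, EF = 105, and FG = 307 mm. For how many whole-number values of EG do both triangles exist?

From triangle DEG: 205 < EG < 293.
From triangle FEG: 202 < EG < 412.
Intersection: 205 < EG < 293, so integers 206 through 292: 87 values.

87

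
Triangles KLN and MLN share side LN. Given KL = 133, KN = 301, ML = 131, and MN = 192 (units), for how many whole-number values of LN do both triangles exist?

From triangle KLN: 168 < LN < 434.
From triangle MLN: 61 < LN < 323.
Intersection: 168 < LN < 323, so integers 169 through 322: 154 values.

154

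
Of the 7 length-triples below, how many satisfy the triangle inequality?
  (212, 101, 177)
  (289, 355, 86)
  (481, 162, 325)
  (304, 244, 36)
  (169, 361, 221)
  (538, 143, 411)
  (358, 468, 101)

5

(101,177,212): 101+177 > 212 → valid
(86,289,355): 86+289 > 355 → valid
(162,325,481): 162+325 > 481 → valid
(36,244,304): 36+244 ≤ 304 → not valid
(169,221,361): 169+221 > 361 → valid
(143,411,538): 143+411 > 538 → valid
(101,358,468): 101+358 ≤ 468 → not valid
5 of the 7 triples form a triangle.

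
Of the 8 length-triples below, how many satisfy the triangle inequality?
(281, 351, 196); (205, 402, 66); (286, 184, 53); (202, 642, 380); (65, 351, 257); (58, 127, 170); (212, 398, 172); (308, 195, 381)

(196,281,351): 196+281 > 351 → valid
(66,205,402): 66+205 ≤ 402 → not valid
(53,184,286): 53+184 ≤ 286 → not valid
(202,380,642): 202+380 ≤ 642 → not valid
(65,257,351): 65+257 ≤ 351 → not valid
(58,127,170): 58+127 > 170 → valid
(172,212,398): 172+212 ≤ 398 → not valid
(195,308,381): 195+308 > 381 → valid
3 of the 8 triples form a triangle.

3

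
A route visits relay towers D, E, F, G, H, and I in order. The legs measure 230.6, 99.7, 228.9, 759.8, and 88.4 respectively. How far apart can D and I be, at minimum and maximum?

112.2 ≤ DI ≤ 1407.4

The maximum is all hops collinear in one direction: 230.6 + 99.7 + 228.9 + 759.8 + 88.4 = 1407.4.
The longest hop is 759.8; the others sum to 647.6. Folding the others back against it leaves at least 759.8 − 647.6 = 112.2.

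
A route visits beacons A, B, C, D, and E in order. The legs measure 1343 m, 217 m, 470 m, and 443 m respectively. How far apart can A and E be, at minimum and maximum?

213 ≤ AE ≤ 2473 m

The maximum is all hops collinear in one direction: 1343 + 217 + 470 + 443 = 2473.
The longest hop is 1343; the others sum to 1130. Folding the others back against it leaves at least 1343 − 1130 = 213.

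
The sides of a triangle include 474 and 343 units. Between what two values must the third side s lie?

131 < s < 817

By the triangle inequality, s must be less than 474 + 343 = 817 and greater than |474 − 343| = 131.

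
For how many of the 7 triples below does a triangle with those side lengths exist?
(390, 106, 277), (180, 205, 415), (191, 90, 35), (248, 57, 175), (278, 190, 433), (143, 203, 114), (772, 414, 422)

(106,277,390): 106+277 ≤ 390 → not valid
(180,205,415): 180+205 ≤ 415 → not valid
(35,90,191): 35+90 ≤ 191 → not valid
(57,175,248): 57+175 ≤ 248 → not valid
(190,278,433): 190+278 > 433 → valid
(114,143,203): 114+143 > 203 → valid
(414,422,772): 414+422 > 772 → valid
3 of the 7 triples form a triangle.

3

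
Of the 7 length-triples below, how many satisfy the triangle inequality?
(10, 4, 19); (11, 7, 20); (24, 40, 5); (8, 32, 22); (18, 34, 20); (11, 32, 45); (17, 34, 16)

1

(4,10,19): 4+10 ≤ 19 → not valid
(7,11,20): 7+11 ≤ 20 → not valid
(5,24,40): 5+24 ≤ 40 → not valid
(8,22,32): 8+22 ≤ 32 → not valid
(18,20,34): 18+20 > 34 → valid
(11,32,45): 11+32 ≤ 45 → not valid
(16,17,34): 16+17 ≤ 34 → not valid
1 of the 7 triples forms a triangle.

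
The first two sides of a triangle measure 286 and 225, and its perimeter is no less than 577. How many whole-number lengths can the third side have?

445

Triangle inequality: 61 < x < 511. Perimeter ≥ 577 gives x ≥ 577 − 286 − 225 = 66.
So 66 ≤ x < 511; integers 66 through 510: 445 values.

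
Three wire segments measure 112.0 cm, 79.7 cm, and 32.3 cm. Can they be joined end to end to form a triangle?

No

The two shorter sides sum to 112.0, exactly equal to the longest side 112.0.
That gives only a degenerate (flat) triangle — the inequality must be strict.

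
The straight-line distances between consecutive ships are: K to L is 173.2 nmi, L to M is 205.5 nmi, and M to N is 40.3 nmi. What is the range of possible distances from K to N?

The maximum is all hops collinear in one direction: 173.2 + 205.5 + 40.3 = 419.0.
The longest hop is 205.5; the others sum to 213.5. Since 205.5 ≤ 213.5, the path can fold back on itself completely, so the minimum distance is 0.

0 ≤ KN ≤ 419.0 nmi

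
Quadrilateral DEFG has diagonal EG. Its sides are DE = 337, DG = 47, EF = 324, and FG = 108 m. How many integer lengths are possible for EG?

From triangle DEG: 290 < EG < 384.
From triangle FEG: 216 < EG < 432.
Intersection: 290 < EG < 384, so integers 291 through 383: 93 values.

93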